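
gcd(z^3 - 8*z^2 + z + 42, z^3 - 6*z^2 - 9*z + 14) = z^2 - 5*z - 14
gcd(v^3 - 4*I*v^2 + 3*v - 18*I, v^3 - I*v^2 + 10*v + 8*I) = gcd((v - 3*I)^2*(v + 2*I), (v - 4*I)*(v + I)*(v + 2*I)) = v + 2*I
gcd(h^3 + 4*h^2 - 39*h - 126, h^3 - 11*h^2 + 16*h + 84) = h - 6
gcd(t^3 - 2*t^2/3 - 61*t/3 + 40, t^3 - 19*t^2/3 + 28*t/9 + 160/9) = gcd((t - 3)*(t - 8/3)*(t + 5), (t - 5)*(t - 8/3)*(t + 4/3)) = t - 8/3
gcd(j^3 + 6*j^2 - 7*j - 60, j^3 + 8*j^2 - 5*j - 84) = j^2 + j - 12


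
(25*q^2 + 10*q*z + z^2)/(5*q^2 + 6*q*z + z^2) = (5*q + z)/(q + z)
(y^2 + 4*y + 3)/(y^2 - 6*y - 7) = (y + 3)/(y - 7)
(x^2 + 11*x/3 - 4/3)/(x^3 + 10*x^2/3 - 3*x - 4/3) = (3*x - 1)/(3*x^2 - 2*x - 1)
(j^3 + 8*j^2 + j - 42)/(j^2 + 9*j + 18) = (j^2 + 5*j - 14)/(j + 6)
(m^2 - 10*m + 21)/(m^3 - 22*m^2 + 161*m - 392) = (m - 3)/(m^2 - 15*m + 56)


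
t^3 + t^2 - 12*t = t*(t - 3)*(t + 4)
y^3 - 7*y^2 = y^2*(y - 7)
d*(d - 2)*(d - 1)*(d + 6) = d^4 + 3*d^3 - 16*d^2 + 12*d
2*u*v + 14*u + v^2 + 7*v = (2*u + v)*(v + 7)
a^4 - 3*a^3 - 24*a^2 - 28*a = a*(a - 7)*(a + 2)^2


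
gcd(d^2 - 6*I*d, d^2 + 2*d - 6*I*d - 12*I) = d - 6*I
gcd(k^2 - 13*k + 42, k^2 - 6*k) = k - 6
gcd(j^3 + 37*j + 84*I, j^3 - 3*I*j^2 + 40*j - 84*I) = j - 7*I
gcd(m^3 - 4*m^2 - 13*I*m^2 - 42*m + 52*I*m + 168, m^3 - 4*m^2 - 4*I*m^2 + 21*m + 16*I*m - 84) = m^2 + m*(-4 - 7*I) + 28*I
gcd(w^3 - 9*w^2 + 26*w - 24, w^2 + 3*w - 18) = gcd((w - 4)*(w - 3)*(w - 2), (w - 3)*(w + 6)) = w - 3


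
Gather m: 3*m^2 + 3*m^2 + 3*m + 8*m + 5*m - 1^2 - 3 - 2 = 6*m^2 + 16*m - 6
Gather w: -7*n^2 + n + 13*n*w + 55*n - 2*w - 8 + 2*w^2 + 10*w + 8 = -7*n^2 + 56*n + 2*w^2 + w*(13*n + 8)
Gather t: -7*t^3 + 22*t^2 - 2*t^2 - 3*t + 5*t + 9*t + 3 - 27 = -7*t^3 + 20*t^2 + 11*t - 24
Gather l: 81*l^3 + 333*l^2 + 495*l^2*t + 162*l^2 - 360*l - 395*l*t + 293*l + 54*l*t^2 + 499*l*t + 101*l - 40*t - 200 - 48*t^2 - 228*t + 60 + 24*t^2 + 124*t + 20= 81*l^3 + l^2*(495*t + 495) + l*(54*t^2 + 104*t + 34) - 24*t^2 - 144*t - 120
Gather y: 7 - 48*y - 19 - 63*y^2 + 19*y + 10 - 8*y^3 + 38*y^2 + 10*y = -8*y^3 - 25*y^2 - 19*y - 2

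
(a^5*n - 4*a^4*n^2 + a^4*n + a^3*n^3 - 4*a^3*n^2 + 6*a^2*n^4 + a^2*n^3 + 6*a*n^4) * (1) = a^5*n - 4*a^4*n^2 + a^4*n + a^3*n^3 - 4*a^3*n^2 + 6*a^2*n^4 + a^2*n^3 + 6*a*n^4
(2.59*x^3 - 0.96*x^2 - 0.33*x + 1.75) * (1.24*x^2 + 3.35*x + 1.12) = 3.2116*x^5 + 7.4861*x^4 - 0.7244*x^3 - 0.0107000000000004*x^2 + 5.4929*x + 1.96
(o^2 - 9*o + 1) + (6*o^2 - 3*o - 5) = 7*o^2 - 12*o - 4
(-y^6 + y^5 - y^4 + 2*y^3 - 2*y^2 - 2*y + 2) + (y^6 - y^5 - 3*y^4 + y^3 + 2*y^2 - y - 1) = -4*y^4 + 3*y^3 - 3*y + 1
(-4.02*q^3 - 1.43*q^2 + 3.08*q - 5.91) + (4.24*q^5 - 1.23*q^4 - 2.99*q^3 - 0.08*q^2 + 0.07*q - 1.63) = 4.24*q^5 - 1.23*q^4 - 7.01*q^3 - 1.51*q^2 + 3.15*q - 7.54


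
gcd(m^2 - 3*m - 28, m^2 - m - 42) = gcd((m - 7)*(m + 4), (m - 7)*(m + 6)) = m - 7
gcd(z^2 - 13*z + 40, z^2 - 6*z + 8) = 1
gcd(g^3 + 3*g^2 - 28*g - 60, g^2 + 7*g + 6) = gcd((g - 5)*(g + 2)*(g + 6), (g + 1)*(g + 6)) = g + 6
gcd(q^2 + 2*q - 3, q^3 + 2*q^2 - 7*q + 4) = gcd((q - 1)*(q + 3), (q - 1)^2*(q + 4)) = q - 1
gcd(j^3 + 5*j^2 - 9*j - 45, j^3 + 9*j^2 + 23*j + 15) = j^2 + 8*j + 15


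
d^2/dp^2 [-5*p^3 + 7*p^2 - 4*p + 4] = 14 - 30*p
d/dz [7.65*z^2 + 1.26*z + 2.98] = 15.3*z + 1.26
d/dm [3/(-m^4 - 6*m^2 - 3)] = 12*m*(m^2 + 3)/(m^4 + 6*m^2 + 3)^2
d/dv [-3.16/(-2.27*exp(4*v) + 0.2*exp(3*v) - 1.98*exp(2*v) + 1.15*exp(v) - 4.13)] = (-28.6928*exp(3*v) + 1.896*exp(2*v) - 12.5136*exp(v) + 3.634)*exp(v)/(2.27*exp(4*v) - 0.2*exp(3*v) + 1.98*exp(2*v) - 1.15*exp(v) + 4.13)^2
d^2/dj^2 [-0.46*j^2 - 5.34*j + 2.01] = -0.920000000000000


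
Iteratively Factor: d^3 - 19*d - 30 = (d + 2)*(d^2 - 2*d - 15) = (d + 2)*(d + 3)*(d - 5)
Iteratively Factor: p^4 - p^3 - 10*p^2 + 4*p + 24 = (p + 2)*(p^3 - 3*p^2 - 4*p + 12) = (p - 2)*(p + 2)*(p^2 - p - 6) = (p - 3)*(p - 2)*(p + 2)*(p + 2)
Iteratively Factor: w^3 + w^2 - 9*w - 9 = (w - 3)*(w^2 + 4*w + 3) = (w - 3)*(w + 1)*(w + 3)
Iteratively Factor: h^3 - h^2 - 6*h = (h - 3)*(h^2 + 2*h) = h*(h - 3)*(h + 2)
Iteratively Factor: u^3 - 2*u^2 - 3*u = (u)*(u^2 - 2*u - 3) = u*(u - 3)*(u + 1)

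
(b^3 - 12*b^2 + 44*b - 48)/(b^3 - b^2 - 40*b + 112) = (b^2 - 8*b + 12)/(b^2 + 3*b - 28)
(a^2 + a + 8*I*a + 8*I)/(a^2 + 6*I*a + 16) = (a + 1)/(a - 2*I)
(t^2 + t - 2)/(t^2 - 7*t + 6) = (t + 2)/(t - 6)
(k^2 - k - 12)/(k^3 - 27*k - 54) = (k - 4)/(k^2 - 3*k - 18)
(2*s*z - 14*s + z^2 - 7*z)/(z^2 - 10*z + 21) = (2*s + z)/(z - 3)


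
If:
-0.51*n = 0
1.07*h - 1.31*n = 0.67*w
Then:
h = 0.626168224299065*w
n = 0.00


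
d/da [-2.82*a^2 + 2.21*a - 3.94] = 2.21 - 5.64*a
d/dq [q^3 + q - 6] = 3*q^2 + 1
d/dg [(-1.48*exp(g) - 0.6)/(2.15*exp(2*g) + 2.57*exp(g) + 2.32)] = (3.182*exp(2*g) + 2.58*exp(g) - 1.8916)*exp(g)/(4.6225*exp(4*g) + 11.051*exp(3*g) + 16.5809*exp(2*g) + 11.9248*exp(g) + 5.3824)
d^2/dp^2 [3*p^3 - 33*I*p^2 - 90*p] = 18*p - 66*I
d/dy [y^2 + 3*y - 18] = 2*y + 3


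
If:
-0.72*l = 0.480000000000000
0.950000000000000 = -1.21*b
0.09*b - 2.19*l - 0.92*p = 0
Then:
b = -0.79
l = -0.67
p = 1.51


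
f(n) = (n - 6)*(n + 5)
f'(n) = 2*n - 1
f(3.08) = -23.59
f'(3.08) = 5.16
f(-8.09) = 43.54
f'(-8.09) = -17.18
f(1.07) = -29.93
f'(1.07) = 1.14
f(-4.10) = -9.09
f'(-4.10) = -9.20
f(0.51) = -30.25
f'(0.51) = 0.02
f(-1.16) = -27.49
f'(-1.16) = -3.32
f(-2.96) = -18.28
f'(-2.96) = -6.92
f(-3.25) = -16.19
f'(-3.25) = -7.50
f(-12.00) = 126.00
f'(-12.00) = -25.00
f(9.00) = 42.00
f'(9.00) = 17.00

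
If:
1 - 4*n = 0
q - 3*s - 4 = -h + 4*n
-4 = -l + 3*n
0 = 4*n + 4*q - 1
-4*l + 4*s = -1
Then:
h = 37/2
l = 19/4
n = 1/4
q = 0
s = 9/2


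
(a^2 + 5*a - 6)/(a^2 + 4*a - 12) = (a - 1)/(a - 2)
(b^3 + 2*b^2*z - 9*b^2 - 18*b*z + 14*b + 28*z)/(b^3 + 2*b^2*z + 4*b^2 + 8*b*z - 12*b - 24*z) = (b - 7)/(b + 6)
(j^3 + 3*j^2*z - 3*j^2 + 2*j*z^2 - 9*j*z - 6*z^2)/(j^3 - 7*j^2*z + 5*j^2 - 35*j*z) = (j^3 + 3*j^2*z - 3*j^2 + 2*j*z^2 - 9*j*z - 6*z^2)/(j*(j^2 - 7*j*z + 5*j - 35*z))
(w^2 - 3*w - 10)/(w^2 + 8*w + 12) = (w - 5)/(w + 6)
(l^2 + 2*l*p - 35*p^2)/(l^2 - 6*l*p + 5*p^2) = (-l - 7*p)/(-l + p)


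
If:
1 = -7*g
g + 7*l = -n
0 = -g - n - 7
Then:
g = -1/7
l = 1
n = -48/7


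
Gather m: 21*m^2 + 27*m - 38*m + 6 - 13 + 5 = 21*m^2 - 11*m - 2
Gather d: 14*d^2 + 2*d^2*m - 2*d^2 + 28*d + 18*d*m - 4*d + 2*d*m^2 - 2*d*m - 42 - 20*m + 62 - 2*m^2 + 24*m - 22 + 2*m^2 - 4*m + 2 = d^2*(2*m + 12) + d*(2*m^2 + 16*m + 24)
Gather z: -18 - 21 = -39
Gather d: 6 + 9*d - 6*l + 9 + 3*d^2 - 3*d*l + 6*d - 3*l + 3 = 3*d^2 + d*(15 - 3*l) - 9*l + 18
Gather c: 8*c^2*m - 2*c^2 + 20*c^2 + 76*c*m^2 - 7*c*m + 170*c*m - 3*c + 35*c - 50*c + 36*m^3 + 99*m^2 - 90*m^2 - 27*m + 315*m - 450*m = c^2*(8*m + 18) + c*(76*m^2 + 163*m - 18) + 36*m^3 + 9*m^2 - 162*m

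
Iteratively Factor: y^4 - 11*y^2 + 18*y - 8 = (y - 2)*(y^3 + 2*y^2 - 7*y + 4) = (y - 2)*(y - 1)*(y^2 + 3*y - 4) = (y - 2)*(y - 1)*(y + 4)*(y - 1)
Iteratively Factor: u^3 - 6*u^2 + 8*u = (u)*(u^2 - 6*u + 8) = u*(u - 4)*(u - 2)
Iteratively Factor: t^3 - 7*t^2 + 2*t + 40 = (t - 4)*(t^2 - 3*t - 10) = (t - 4)*(t + 2)*(t - 5)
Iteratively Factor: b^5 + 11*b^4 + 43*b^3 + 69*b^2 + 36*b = (b)*(b^4 + 11*b^3 + 43*b^2 + 69*b + 36) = b*(b + 4)*(b^3 + 7*b^2 + 15*b + 9) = b*(b + 3)*(b + 4)*(b^2 + 4*b + 3) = b*(b + 1)*(b + 3)*(b + 4)*(b + 3)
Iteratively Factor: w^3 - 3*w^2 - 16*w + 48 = (w + 4)*(w^2 - 7*w + 12) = (w - 4)*(w + 4)*(w - 3)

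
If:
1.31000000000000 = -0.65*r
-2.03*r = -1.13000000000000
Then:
No Solution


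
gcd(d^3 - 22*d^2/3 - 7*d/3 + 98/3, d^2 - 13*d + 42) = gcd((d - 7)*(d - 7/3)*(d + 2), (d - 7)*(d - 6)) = d - 7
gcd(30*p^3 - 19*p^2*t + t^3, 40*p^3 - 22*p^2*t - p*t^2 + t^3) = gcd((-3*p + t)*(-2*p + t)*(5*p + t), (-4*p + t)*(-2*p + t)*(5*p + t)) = 10*p^2 - 3*p*t - t^2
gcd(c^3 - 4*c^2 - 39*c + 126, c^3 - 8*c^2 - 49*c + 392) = c - 7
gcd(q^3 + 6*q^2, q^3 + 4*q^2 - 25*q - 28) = 1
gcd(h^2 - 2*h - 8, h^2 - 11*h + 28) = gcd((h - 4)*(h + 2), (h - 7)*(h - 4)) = h - 4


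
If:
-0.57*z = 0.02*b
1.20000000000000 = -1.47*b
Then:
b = -0.82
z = 0.03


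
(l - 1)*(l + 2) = l^2 + l - 2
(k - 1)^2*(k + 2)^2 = k^4 + 2*k^3 - 3*k^2 - 4*k + 4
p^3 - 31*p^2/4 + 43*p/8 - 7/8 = (p - 7)*(p - 1/2)*(p - 1/4)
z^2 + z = z*(z + 1)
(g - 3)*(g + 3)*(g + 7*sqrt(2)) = g^3 + 7*sqrt(2)*g^2 - 9*g - 63*sqrt(2)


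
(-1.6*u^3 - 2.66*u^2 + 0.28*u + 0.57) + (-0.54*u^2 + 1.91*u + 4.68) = -1.6*u^3 - 3.2*u^2 + 2.19*u + 5.25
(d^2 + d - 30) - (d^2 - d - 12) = 2*d - 18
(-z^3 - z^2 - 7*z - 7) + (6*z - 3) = -z^3 - z^2 - z - 10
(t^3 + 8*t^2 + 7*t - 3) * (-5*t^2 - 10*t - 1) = -5*t^5 - 50*t^4 - 116*t^3 - 63*t^2 + 23*t + 3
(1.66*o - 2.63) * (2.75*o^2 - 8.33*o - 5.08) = 4.565*o^3 - 21.0603*o^2 + 13.4751*o + 13.3604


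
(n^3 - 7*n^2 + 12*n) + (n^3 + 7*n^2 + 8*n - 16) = 2*n^3 + 20*n - 16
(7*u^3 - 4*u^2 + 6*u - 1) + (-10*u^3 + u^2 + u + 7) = -3*u^3 - 3*u^2 + 7*u + 6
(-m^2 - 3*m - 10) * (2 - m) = m^3 + m^2 + 4*m - 20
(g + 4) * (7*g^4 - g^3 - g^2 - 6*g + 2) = 7*g^5 + 27*g^4 - 5*g^3 - 10*g^2 - 22*g + 8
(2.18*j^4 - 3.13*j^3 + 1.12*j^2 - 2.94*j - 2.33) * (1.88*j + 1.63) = 4.0984*j^5 - 2.331*j^4 - 2.9963*j^3 - 3.7016*j^2 - 9.1726*j - 3.7979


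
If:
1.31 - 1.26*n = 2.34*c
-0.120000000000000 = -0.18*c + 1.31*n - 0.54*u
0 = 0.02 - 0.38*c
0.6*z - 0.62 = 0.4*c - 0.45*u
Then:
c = 0.05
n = 0.94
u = 2.49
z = -0.80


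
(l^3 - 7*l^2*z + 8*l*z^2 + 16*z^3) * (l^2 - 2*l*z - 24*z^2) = l^5 - 9*l^4*z - 2*l^3*z^2 + 168*l^2*z^3 - 224*l*z^4 - 384*z^5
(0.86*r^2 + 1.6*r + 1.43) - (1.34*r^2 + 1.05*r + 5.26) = -0.48*r^2 + 0.55*r - 3.83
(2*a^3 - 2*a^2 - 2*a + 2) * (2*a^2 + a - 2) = 4*a^5 - 2*a^4 - 10*a^3 + 6*a^2 + 6*a - 4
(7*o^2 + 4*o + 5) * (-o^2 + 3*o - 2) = -7*o^4 + 17*o^3 - 7*o^2 + 7*o - 10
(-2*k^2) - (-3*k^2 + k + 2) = k^2 - k - 2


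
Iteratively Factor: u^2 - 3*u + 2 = (u - 2)*(u - 1)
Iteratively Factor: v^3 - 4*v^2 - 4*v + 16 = (v - 2)*(v^2 - 2*v - 8) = (v - 4)*(v - 2)*(v + 2)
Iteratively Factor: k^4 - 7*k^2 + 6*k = (k)*(k^3 - 7*k + 6) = k*(k - 2)*(k^2 + 2*k - 3) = k*(k - 2)*(k + 3)*(k - 1)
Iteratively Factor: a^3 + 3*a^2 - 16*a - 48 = (a + 4)*(a^2 - a - 12) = (a + 3)*(a + 4)*(a - 4)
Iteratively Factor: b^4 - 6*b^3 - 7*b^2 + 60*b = (b + 3)*(b^3 - 9*b^2 + 20*b) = (b - 5)*(b + 3)*(b^2 - 4*b) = (b - 5)*(b - 4)*(b + 3)*(b)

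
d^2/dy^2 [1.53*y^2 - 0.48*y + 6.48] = 3.06000000000000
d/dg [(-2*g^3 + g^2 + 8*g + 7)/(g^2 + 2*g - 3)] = 2*(-g^4 - 4*g^3 + 6*g^2 - 10*g - 19)/(g^4 + 4*g^3 - 2*g^2 - 12*g + 9)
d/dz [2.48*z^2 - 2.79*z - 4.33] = 4.96*z - 2.79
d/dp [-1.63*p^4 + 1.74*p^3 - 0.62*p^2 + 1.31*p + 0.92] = -6.52*p^3 + 5.22*p^2 - 1.24*p + 1.31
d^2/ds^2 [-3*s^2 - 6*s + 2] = -6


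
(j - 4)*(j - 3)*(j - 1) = j^3 - 8*j^2 + 19*j - 12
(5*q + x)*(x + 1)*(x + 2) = 5*q*x^2 + 15*q*x + 10*q + x^3 + 3*x^2 + 2*x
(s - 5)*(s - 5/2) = s^2 - 15*s/2 + 25/2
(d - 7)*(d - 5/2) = d^2 - 19*d/2 + 35/2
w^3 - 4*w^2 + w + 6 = (w - 3)*(w - 2)*(w + 1)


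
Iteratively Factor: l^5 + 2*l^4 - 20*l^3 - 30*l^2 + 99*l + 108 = (l + 3)*(l^4 - l^3 - 17*l^2 + 21*l + 36) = (l + 1)*(l + 3)*(l^3 - 2*l^2 - 15*l + 36) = (l - 3)*(l + 1)*(l + 3)*(l^2 + l - 12) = (l - 3)*(l + 1)*(l + 3)*(l + 4)*(l - 3)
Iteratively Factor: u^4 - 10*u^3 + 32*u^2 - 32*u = (u - 2)*(u^3 - 8*u^2 + 16*u) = u*(u - 2)*(u^2 - 8*u + 16) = u*(u - 4)*(u - 2)*(u - 4)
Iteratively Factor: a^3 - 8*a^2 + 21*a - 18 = (a - 3)*(a^2 - 5*a + 6) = (a - 3)^2*(a - 2)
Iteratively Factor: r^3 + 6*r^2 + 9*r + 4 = (r + 1)*(r^2 + 5*r + 4) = (r + 1)*(r + 4)*(r + 1)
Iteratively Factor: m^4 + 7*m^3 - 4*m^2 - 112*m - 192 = (m - 4)*(m^3 + 11*m^2 + 40*m + 48) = (m - 4)*(m + 4)*(m^2 + 7*m + 12) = (m - 4)*(m + 4)^2*(m + 3)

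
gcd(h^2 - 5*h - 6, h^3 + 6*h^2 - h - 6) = h + 1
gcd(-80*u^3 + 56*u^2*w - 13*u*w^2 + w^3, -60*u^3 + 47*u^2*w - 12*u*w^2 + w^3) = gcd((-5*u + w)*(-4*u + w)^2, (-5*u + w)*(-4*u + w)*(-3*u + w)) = 20*u^2 - 9*u*w + w^2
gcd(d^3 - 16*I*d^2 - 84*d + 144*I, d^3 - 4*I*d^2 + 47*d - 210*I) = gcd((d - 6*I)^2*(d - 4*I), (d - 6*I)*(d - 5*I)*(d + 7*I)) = d - 6*I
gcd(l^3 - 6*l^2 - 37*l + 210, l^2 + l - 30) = l^2 + l - 30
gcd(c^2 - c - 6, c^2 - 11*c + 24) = c - 3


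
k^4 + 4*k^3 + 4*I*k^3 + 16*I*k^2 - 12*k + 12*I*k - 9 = (k + 1)*(k + 3)*(k + I)*(k + 3*I)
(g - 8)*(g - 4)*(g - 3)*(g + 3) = g^4 - 12*g^3 + 23*g^2 + 108*g - 288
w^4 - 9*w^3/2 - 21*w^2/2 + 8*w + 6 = (w - 6)*(w - 1)*(w + 1/2)*(w + 2)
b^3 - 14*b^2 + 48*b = b*(b - 8)*(b - 6)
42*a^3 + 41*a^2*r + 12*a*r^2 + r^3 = (2*a + r)*(3*a + r)*(7*a + r)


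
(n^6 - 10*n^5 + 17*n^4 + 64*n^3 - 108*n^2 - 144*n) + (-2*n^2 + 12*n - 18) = n^6 - 10*n^5 + 17*n^4 + 64*n^3 - 110*n^2 - 132*n - 18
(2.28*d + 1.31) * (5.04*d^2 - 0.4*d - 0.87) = 11.4912*d^3 + 5.6904*d^2 - 2.5076*d - 1.1397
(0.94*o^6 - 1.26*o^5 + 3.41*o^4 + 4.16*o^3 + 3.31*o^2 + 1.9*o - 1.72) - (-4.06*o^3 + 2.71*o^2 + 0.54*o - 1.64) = 0.94*o^6 - 1.26*o^5 + 3.41*o^4 + 8.22*o^3 + 0.6*o^2 + 1.36*o - 0.0800000000000001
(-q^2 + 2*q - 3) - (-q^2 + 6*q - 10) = 7 - 4*q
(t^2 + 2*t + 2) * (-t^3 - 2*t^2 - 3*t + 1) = -t^5 - 4*t^4 - 9*t^3 - 9*t^2 - 4*t + 2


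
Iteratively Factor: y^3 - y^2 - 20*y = (y + 4)*(y^2 - 5*y) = (y - 5)*(y + 4)*(y)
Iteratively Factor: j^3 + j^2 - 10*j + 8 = (j - 2)*(j^2 + 3*j - 4) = (j - 2)*(j - 1)*(j + 4)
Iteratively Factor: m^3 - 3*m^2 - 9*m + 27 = (m - 3)*(m^2 - 9) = (m - 3)*(m + 3)*(m - 3)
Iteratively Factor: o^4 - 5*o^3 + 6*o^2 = (o - 3)*(o^3 - 2*o^2) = (o - 3)*(o - 2)*(o^2) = o*(o - 3)*(o - 2)*(o)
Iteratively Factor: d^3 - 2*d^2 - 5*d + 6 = (d - 1)*(d^2 - d - 6) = (d - 3)*(d - 1)*(d + 2)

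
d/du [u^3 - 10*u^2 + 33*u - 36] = 3*u^2 - 20*u + 33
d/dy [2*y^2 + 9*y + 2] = 4*y + 9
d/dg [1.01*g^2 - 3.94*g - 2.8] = 2.02*g - 3.94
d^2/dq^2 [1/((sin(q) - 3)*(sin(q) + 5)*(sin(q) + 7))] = (-9*sin(q)^6 - 99*sin(q)^5 - 310*sin(q)^4 - 774*sin(q)^3 - 3301*sin(q)^2 + 681*sin(q) + 1892)/((sin(q) - 3)^3*(sin(q) + 5)^3*(sin(q) + 7)^3)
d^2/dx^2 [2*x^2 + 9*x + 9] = 4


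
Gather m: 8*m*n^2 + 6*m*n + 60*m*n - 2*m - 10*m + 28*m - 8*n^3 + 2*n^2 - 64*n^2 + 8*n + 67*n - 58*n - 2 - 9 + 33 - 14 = m*(8*n^2 + 66*n + 16) - 8*n^3 - 62*n^2 + 17*n + 8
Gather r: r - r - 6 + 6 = 0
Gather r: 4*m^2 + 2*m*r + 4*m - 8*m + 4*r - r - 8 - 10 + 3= 4*m^2 - 4*m + r*(2*m + 3) - 15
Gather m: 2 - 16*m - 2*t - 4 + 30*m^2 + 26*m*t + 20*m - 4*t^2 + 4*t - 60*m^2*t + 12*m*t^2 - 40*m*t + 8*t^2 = m^2*(30 - 60*t) + m*(12*t^2 - 14*t + 4) + 4*t^2 + 2*t - 2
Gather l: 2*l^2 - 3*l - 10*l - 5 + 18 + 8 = 2*l^2 - 13*l + 21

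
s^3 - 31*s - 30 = (s - 6)*(s + 1)*(s + 5)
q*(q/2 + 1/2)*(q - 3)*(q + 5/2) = q^4/2 + q^3/4 - 4*q^2 - 15*q/4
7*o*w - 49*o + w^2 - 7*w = (7*o + w)*(w - 7)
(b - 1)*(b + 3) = b^2 + 2*b - 3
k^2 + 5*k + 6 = (k + 2)*(k + 3)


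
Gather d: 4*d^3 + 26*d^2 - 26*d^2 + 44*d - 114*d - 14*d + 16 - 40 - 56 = 4*d^3 - 84*d - 80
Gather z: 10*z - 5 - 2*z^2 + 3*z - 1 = -2*z^2 + 13*z - 6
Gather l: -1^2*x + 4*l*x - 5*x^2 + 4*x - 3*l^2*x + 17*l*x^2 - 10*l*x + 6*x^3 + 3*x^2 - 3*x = -3*l^2*x + l*(17*x^2 - 6*x) + 6*x^3 - 2*x^2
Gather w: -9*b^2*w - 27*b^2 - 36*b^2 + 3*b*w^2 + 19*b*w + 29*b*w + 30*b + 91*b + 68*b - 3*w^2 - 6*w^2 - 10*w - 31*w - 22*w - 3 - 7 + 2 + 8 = -63*b^2 + 189*b + w^2*(3*b - 9) + w*(-9*b^2 + 48*b - 63)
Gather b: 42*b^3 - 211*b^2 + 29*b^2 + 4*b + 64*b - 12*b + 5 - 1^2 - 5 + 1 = 42*b^3 - 182*b^2 + 56*b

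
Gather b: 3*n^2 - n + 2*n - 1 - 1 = 3*n^2 + n - 2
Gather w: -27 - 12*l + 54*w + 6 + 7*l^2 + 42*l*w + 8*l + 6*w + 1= 7*l^2 - 4*l + w*(42*l + 60) - 20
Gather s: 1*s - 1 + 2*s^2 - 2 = 2*s^2 + s - 3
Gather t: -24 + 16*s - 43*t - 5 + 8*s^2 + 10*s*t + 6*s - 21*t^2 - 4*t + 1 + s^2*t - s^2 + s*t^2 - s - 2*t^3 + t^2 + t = 7*s^2 + 21*s - 2*t^3 + t^2*(s - 20) + t*(s^2 + 10*s - 46) - 28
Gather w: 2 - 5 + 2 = -1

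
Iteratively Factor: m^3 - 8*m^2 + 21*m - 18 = (m - 3)*(m^2 - 5*m + 6) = (m - 3)^2*(m - 2)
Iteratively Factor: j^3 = (j)*(j^2) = j^2*(j)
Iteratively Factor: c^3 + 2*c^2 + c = (c)*(c^2 + 2*c + 1) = c*(c + 1)*(c + 1)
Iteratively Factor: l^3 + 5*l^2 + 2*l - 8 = (l - 1)*(l^2 + 6*l + 8) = (l - 1)*(l + 4)*(l + 2)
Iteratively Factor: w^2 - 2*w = (w - 2)*(w)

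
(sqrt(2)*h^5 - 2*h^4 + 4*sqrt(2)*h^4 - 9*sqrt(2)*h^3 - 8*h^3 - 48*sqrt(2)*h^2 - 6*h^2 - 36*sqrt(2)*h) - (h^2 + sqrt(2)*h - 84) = sqrt(2)*h^5 - 2*h^4 + 4*sqrt(2)*h^4 - 9*sqrt(2)*h^3 - 8*h^3 - 48*sqrt(2)*h^2 - 7*h^2 - 37*sqrt(2)*h + 84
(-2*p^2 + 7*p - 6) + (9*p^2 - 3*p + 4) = 7*p^2 + 4*p - 2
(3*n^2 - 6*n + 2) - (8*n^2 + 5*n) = -5*n^2 - 11*n + 2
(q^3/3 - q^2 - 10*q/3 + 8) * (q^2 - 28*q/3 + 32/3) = q^5/3 - 37*q^4/9 + 86*q^3/9 + 256*q^2/9 - 992*q/9 + 256/3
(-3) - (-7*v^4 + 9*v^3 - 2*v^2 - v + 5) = 7*v^4 - 9*v^3 + 2*v^2 + v - 8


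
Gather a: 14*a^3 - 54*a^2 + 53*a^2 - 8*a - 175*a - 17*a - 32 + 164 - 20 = 14*a^3 - a^2 - 200*a + 112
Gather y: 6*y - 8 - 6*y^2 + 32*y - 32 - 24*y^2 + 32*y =-30*y^2 + 70*y - 40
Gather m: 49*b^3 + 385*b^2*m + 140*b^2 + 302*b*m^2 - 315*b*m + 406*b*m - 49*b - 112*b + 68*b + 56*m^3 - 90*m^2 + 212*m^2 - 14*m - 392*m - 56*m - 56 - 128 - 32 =49*b^3 + 140*b^2 - 93*b + 56*m^3 + m^2*(302*b + 122) + m*(385*b^2 + 91*b - 462) - 216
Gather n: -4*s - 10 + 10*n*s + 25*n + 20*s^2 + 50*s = n*(10*s + 25) + 20*s^2 + 46*s - 10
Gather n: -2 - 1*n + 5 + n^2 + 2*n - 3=n^2 + n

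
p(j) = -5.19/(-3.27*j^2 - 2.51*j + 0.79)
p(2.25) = 0.24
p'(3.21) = -0.07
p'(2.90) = -0.10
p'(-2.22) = 0.66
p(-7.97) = 0.03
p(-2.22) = 0.53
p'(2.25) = -0.19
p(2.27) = 0.24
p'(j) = -5.19*(6.54*j + 2.51)/(-3.27*j^2 - 2.51*j + 0.79)^2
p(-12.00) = 0.01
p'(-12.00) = 0.00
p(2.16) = 0.26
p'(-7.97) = 0.01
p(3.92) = 0.09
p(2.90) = 0.15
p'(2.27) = -0.19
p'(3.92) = -0.04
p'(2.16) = -0.22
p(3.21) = 0.13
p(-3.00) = 0.25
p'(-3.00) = 0.20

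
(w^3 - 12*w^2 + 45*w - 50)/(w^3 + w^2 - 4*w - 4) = (w^2 - 10*w + 25)/(w^2 + 3*w + 2)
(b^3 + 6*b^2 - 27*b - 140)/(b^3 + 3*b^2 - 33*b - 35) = (b + 4)/(b + 1)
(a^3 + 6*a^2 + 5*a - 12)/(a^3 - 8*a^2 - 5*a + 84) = (a^2 + 3*a - 4)/(a^2 - 11*a + 28)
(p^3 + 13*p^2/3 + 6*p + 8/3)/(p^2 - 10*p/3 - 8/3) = (3*p^3 + 13*p^2 + 18*p + 8)/(3*p^2 - 10*p - 8)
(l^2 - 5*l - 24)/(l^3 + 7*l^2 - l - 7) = (l^2 - 5*l - 24)/(l^3 + 7*l^2 - l - 7)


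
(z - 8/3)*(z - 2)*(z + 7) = z^3 + 7*z^2/3 - 82*z/3 + 112/3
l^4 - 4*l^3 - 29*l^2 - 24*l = l*(l - 8)*(l + 1)*(l + 3)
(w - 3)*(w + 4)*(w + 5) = w^3 + 6*w^2 - 7*w - 60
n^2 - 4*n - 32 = (n - 8)*(n + 4)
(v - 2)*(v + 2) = v^2 - 4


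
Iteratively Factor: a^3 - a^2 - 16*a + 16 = (a - 4)*(a^2 + 3*a - 4) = (a - 4)*(a - 1)*(a + 4)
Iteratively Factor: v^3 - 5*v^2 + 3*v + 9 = (v + 1)*(v^2 - 6*v + 9) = (v - 3)*(v + 1)*(v - 3)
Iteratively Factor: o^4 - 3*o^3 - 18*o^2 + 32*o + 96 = (o + 3)*(o^3 - 6*o^2 + 32) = (o + 2)*(o + 3)*(o^2 - 8*o + 16) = (o - 4)*(o + 2)*(o + 3)*(o - 4)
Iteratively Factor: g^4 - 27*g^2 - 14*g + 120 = (g - 5)*(g^3 + 5*g^2 - 2*g - 24) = (g - 5)*(g + 4)*(g^2 + g - 6) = (g - 5)*(g + 3)*(g + 4)*(g - 2)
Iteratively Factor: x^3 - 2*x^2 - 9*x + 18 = (x - 3)*(x^2 + x - 6) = (x - 3)*(x - 2)*(x + 3)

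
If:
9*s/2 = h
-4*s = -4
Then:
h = 9/2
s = 1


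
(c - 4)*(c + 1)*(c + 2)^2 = c^4 + c^3 - 12*c^2 - 28*c - 16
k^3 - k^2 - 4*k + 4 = (k - 2)*(k - 1)*(k + 2)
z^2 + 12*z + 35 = (z + 5)*(z + 7)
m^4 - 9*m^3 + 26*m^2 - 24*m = m*(m - 4)*(m - 3)*(m - 2)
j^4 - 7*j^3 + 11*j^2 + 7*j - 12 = (j - 4)*(j - 3)*(j - 1)*(j + 1)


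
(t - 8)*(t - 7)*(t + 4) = t^3 - 11*t^2 - 4*t + 224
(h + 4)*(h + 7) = h^2 + 11*h + 28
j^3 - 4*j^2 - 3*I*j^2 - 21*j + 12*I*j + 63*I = (j - 7)*(j + 3)*(j - 3*I)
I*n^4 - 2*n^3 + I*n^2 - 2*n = n*(n + I)*(n + 2*I)*(I*n + 1)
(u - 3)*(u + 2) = u^2 - u - 6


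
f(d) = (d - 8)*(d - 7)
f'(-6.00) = -27.00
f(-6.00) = 182.00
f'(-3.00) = -21.00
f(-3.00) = 110.00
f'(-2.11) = -19.22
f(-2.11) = 92.10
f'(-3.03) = -21.06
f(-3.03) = 110.63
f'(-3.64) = -22.28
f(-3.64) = 123.85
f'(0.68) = -13.64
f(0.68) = 46.26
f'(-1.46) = -17.92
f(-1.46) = 80.03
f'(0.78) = -13.44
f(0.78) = 44.91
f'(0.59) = -13.82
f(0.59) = 47.50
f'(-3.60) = -22.20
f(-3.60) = 122.96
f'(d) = 2*d - 15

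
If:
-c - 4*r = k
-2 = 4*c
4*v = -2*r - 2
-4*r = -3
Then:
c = -1/2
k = -5/2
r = 3/4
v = -7/8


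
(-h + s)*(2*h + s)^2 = -4*h^3 + 3*h*s^2 + s^3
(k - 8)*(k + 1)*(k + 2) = k^3 - 5*k^2 - 22*k - 16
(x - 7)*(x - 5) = x^2 - 12*x + 35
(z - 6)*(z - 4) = z^2 - 10*z + 24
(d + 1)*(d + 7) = d^2 + 8*d + 7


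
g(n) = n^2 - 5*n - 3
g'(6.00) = 7.00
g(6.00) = 3.00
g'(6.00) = 7.00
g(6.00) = 3.00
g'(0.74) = -3.52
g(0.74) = -6.15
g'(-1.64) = -8.28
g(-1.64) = 7.89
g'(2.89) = 0.78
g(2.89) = -9.10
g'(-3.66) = -12.32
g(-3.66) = 28.70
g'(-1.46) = -7.92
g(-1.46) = 6.43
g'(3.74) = 2.48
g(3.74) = -7.71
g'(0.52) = -3.96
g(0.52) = -5.33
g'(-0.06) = -5.12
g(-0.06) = -2.70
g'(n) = 2*n - 5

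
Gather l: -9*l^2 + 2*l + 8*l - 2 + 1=-9*l^2 + 10*l - 1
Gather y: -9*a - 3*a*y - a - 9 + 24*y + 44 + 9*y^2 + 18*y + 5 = -10*a + 9*y^2 + y*(42 - 3*a) + 40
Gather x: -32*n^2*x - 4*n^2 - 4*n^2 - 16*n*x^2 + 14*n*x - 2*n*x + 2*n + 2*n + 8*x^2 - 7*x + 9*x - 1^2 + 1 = -8*n^2 + 4*n + x^2*(8 - 16*n) + x*(-32*n^2 + 12*n + 2)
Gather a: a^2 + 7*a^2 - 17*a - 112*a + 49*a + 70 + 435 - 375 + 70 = 8*a^2 - 80*a + 200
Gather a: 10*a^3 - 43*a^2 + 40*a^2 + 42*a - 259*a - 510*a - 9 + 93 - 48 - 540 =10*a^3 - 3*a^2 - 727*a - 504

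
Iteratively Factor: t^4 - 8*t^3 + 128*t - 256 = (t + 4)*(t^3 - 12*t^2 + 48*t - 64) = (t - 4)*(t + 4)*(t^2 - 8*t + 16) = (t - 4)^2*(t + 4)*(t - 4)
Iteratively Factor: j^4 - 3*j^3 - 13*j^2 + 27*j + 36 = (j + 3)*(j^3 - 6*j^2 + 5*j + 12) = (j - 4)*(j + 3)*(j^2 - 2*j - 3) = (j - 4)*(j - 3)*(j + 3)*(j + 1)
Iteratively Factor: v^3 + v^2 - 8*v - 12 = (v + 2)*(v^2 - v - 6) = (v - 3)*(v + 2)*(v + 2)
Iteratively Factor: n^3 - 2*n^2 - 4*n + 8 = (n - 2)*(n^2 - 4) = (n - 2)*(n + 2)*(n - 2)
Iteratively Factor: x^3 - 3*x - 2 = (x + 1)*(x^2 - x - 2) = (x + 1)^2*(x - 2)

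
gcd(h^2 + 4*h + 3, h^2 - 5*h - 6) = h + 1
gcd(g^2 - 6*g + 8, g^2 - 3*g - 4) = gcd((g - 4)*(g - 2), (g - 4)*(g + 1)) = g - 4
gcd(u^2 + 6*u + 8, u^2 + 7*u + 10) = u + 2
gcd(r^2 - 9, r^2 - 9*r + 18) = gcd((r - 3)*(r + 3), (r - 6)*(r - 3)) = r - 3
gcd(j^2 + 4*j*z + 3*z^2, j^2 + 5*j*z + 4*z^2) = j + z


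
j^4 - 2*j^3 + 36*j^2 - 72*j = j*(j - 2)*(j - 6*I)*(j + 6*I)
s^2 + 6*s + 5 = (s + 1)*(s + 5)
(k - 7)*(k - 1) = k^2 - 8*k + 7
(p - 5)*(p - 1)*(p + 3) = p^3 - 3*p^2 - 13*p + 15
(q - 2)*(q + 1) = q^2 - q - 2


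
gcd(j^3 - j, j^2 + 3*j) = j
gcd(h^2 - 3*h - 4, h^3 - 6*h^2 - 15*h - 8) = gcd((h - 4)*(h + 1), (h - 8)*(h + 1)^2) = h + 1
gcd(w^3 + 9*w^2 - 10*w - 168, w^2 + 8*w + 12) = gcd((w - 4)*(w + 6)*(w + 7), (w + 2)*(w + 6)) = w + 6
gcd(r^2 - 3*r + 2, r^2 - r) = r - 1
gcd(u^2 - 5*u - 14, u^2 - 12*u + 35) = u - 7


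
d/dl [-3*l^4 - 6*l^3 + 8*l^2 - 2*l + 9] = -12*l^3 - 18*l^2 + 16*l - 2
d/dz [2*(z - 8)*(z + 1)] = 4*z - 14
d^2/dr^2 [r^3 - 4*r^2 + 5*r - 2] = 6*r - 8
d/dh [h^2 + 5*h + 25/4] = 2*h + 5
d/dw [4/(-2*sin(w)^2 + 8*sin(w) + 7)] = 16*(sin(w) - 2)*cos(w)/(8*sin(w) + cos(2*w) + 6)^2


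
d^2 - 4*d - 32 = (d - 8)*(d + 4)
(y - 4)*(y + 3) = y^2 - y - 12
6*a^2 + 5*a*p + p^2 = (2*a + p)*(3*a + p)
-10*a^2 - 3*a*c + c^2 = (-5*a + c)*(2*a + c)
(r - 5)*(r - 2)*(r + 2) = r^3 - 5*r^2 - 4*r + 20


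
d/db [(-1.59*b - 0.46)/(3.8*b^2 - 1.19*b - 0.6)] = (6.042*b^2 + 3.496*b + 0.4066)/(14.44*b^4 - 9.044*b^3 - 3.1439*b^2 + 1.428*b + 0.36)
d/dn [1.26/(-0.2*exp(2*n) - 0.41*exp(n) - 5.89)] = (0.504*exp(n) + 0.5166)*exp(n)/(0.2*exp(2*n) + 0.41*exp(n) + 5.89)^2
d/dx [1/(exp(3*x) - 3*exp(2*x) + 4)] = 3*(2 - exp(x))*exp(2*x)/(exp(3*x) - 3*exp(2*x) + 4)^2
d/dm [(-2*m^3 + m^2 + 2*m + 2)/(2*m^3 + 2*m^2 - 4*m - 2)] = (-3*m^4 + 4*m^3 - 4*m^2 - 6*m + 2)/(2*(m^6 + 2*m^5 - 3*m^4 - 6*m^3 + 2*m^2 + 4*m + 1))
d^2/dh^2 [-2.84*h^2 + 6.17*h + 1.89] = -5.68000000000000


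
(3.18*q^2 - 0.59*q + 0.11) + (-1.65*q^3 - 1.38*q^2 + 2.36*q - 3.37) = -1.65*q^3 + 1.8*q^2 + 1.77*q - 3.26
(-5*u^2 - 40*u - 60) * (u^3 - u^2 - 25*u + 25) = -5*u^5 - 35*u^4 + 105*u^3 + 935*u^2 + 500*u - 1500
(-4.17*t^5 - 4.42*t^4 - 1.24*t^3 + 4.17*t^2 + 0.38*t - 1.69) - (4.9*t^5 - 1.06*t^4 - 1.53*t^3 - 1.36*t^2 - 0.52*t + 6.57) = -9.07*t^5 - 3.36*t^4 + 0.29*t^3 + 5.53*t^2 + 0.9*t - 8.26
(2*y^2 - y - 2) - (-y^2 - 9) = 3*y^2 - y + 7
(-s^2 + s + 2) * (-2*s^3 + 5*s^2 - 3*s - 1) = 2*s^5 - 7*s^4 + 4*s^3 + 8*s^2 - 7*s - 2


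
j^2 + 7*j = j*(j + 7)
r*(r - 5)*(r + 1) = r^3 - 4*r^2 - 5*r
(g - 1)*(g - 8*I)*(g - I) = g^3 - g^2 - 9*I*g^2 - 8*g + 9*I*g + 8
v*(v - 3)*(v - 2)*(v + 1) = v^4 - 4*v^3 + v^2 + 6*v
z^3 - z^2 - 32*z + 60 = (z - 5)*(z - 2)*(z + 6)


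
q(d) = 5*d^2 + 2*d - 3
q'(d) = 10*d + 2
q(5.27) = 146.40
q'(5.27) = 54.70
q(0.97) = 3.64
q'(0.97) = 11.70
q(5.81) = 177.40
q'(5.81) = 60.10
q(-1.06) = 0.50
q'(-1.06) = -8.60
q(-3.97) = 67.86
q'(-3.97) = -37.70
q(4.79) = 121.30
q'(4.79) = 49.90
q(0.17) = -2.52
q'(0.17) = 3.70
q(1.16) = 6.05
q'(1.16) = 13.60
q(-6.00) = 165.00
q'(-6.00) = -58.00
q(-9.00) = 384.00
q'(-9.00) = -88.00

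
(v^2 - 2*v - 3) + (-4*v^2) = -3*v^2 - 2*v - 3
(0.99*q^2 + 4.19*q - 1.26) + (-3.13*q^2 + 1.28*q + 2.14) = -2.14*q^2 + 5.47*q + 0.88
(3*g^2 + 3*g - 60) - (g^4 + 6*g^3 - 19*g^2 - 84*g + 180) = -g^4 - 6*g^3 + 22*g^2 + 87*g - 240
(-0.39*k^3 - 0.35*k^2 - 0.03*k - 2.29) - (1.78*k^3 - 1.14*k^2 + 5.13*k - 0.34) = -2.17*k^3 + 0.79*k^2 - 5.16*k - 1.95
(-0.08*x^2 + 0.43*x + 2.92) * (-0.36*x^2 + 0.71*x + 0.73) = 0.0288*x^4 - 0.2116*x^3 - 0.8043*x^2 + 2.3871*x + 2.1316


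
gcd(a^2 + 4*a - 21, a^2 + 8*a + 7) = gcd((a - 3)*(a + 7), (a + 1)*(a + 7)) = a + 7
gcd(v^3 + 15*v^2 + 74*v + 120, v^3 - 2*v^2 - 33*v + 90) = v + 6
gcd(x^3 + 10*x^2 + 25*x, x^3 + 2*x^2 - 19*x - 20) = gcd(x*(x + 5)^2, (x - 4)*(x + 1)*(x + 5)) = x + 5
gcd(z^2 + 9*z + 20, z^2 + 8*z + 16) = z + 4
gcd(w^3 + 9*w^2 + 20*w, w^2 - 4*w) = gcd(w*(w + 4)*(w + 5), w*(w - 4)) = w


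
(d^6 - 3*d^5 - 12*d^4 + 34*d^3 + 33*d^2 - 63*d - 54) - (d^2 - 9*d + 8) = d^6 - 3*d^5 - 12*d^4 + 34*d^3 + 32*d^2 - 54*d - 62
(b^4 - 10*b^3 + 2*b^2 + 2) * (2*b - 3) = 2*b^5 - 23*b^4 + 34*b^3 - 6*b^2 + 4*b - 6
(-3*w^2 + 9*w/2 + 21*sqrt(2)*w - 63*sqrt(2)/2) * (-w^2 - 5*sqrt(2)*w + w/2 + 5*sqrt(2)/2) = 3*w^4 - 6*sqrt(2)*w^3 - 6*w^3 - 831*w^2/4 + 12*sqrt(2)*w^2 - 9*sqrt(2)*w/2 + 420*w - 315/2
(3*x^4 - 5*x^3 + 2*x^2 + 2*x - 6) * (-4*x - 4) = -12*x^5 + 8*x^4 + 12*x^3 - 16*x^2 + 16*x + 24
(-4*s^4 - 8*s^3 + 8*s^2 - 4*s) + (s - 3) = -4*s^4 - 8*s^3 + 8*s^2 - 3*s - 3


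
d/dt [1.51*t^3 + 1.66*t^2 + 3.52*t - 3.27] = 4.53*t^2 + 3.32*t + 3.52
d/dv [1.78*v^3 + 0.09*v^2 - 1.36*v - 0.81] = 5.34*v^2 + 0.18*v - 1.36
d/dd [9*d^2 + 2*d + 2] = 18*d + 2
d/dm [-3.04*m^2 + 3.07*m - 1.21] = 3.07 - 6.08*m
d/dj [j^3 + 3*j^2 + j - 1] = 3*j^2 + 6*j + 1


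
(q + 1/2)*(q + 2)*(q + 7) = q^3 + 19*q^2/2 + 37*q/2 + 7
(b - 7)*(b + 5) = b^2 - 2*b - 35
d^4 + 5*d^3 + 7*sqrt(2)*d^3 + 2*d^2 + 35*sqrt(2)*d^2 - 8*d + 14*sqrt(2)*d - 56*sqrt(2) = (d - 1)*(d + 2)*(d + 4)*(d + 7*sqrt(2))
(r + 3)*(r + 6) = r^2 + 9*r + 18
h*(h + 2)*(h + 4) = h^3 + 6*h^2 + 8*h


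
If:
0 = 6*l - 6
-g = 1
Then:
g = -1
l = 1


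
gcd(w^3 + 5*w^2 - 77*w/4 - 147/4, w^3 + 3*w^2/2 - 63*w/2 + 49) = w^2 + 7*w/2 - 49/2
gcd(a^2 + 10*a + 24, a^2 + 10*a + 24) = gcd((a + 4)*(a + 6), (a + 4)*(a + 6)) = a^2 + 10*a + 24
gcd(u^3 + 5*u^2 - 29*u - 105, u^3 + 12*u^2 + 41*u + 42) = u^2 + 10*u + 21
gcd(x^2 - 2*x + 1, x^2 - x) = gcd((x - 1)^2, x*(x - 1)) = x - 1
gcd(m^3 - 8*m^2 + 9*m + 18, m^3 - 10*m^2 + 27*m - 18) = m^2 - 9*m + 18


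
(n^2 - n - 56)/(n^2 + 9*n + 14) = (n - 8)/(n + 2)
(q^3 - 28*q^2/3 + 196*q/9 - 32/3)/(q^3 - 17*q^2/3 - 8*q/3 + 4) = (q - 8/3)/(q + 1)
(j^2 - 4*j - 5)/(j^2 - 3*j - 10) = (j + 1)/(j + 2)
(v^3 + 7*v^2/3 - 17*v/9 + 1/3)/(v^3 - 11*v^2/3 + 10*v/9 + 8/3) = (9*v^3 + 21*v^2 - 17*v + 3)/(9*v^3 - 33*v^2 + 10*v + 24)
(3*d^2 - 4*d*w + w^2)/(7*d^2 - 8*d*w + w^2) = (-3*d + w)/(-7*d + w)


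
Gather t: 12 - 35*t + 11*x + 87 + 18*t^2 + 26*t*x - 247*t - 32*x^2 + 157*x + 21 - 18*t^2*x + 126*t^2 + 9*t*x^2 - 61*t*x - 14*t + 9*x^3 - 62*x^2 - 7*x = t^2*(144 - 18*x) + t*(9*x^2 - 35*x - 296) + 9*x^3 - 94*x^2 + 161*x + 120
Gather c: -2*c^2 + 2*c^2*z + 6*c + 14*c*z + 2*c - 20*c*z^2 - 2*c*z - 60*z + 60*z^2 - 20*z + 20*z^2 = c^2*(2*z - 2) + c*(-20*z^2 + 12*z + 8) + 80*z^2 - 80*z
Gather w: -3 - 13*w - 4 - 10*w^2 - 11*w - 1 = -10*w^2 - 24*w - 8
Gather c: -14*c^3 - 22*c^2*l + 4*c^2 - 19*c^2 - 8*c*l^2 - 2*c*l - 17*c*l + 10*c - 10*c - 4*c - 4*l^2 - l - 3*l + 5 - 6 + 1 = -14*c^3 + c^2*(-22*l - 15) + c*(-8*l^2 - 19*l - 4) - 4*l^2 - 4*l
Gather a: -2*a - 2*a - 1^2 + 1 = -4*a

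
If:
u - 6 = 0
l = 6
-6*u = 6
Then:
No Solution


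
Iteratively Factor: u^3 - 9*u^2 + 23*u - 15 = (u - 1)*(u^2 - 8*u + 15) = (u - 3)*(u - 1)*(u - 5)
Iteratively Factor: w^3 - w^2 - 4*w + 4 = (w - 1)*(w^2 - 4) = (w - 2)*(w - 1)*(w + 2)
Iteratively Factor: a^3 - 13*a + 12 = (a - 1)*(a^2 + a - 12) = (a - 1)*(a + 4)*(a - 3)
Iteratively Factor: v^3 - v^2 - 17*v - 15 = (v + 1)*(v^2 - 2*v - 15) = (v + 1)*(v + 3)*(v - 5)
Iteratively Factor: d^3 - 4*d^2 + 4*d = (d - 2)*(d^2 - 2*d) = (d - 2)^2*(d)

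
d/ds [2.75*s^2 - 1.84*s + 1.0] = 5.5*s - 1.84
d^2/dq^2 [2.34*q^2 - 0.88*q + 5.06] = 4.68000000000000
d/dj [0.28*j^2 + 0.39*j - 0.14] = 0.56*j + 0.39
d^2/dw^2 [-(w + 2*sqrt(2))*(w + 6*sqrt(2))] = -2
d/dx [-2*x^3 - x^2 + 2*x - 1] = -6*x^2 - 2*x + 2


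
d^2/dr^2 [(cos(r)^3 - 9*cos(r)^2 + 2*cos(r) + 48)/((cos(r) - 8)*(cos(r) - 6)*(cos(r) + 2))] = 3*(sin(r)^2 - 6*cos(r) + 1)/(cos(r) - 6)^3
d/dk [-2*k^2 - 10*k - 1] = -4*k - 10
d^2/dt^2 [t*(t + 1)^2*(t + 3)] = 12*t^2 + 30*t + 14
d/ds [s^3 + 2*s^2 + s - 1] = 3*s^2 + 4*s + 1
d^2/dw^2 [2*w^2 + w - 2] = 4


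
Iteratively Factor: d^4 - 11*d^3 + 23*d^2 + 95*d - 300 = (d + 3)*(d^3 - 14*d^2 + 65*d - 100) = (d - 5)*(d + 3)*(d^2 - 9*d + 20) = (d - 5)^2*(d + 3)*(d - 4)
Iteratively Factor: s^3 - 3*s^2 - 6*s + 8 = (s + 2)*(s^2 - 5*s + 4) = (s - 1)*(s + 2)*(s - 4)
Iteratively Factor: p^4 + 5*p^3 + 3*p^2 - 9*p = (p + 3)*(p^3 + 2*p^2 - 3*p) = (p + 3)^2*(p^2 - p) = p*(p + 3)^2*(p - 1)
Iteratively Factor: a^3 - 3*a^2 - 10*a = (a - 5)*(a^2 + 2*a) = a*(a - 5)*(a + 2)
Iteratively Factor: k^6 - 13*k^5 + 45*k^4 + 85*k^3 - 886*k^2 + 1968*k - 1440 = (k - 3)*(k^5 - 10*k^4 + 15*k^3 + 130*k^2 - 496*k + 480) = (k - 3)*(k - 2)*(k^4 - 8*k^3 - k^2 + 128*k - 240) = (k - 3)*(k - 2)*(k + 4)*(k^3 - 12*k^2 + 47*k - 60) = (k - 4)*(k - 3)*(k - 2)*(k + 4)*(k^2 - 8*k + 15) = (k - 5)*(k - 4)*(k - 3)*(k - 2)*(k + 4)*(k - 3)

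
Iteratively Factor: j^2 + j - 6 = (j - 2)*(j + 3)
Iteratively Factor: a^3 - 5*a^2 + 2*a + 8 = (a - 4)*(a^2 - a - 2) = (a - 4)*(a - 2)*(a + 1)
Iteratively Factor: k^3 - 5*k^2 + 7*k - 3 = (k - 1)*(k^2 - 4*k + 3) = (k - 3)*(k - 1)*(k - 1)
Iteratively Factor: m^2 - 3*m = (m)*(m - 3)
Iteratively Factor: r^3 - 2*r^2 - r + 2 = (r - 1)*(r^2 - r - 2) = (r - 1)*(r + 1)*(r - 2)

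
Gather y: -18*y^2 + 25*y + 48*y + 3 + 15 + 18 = -18*y^2 + 73*y + 36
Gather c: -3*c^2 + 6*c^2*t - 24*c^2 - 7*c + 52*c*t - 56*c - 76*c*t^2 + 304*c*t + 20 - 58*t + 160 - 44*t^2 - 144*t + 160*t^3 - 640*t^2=c^2*(6*t - 27) + c*(-76*t^2 + 356*t - 63) + 160*t^3 - 684*t^2 - 202*t + 180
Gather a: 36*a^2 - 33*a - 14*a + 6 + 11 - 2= 36*a^2 - 47*a + 15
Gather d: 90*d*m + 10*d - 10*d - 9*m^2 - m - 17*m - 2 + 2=90*d*m - 9*m^2 - 18*m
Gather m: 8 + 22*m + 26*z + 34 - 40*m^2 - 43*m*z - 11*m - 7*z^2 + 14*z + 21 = -40*m^2 + m*(11 - 43*z) - 7*z^2 + 40*z + 63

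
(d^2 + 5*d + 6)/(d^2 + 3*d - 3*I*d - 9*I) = (d + 2)/(d - 3*I)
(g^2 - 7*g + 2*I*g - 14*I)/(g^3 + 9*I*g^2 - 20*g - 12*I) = (g - 7)/(g^2 + 7*I*g - 6)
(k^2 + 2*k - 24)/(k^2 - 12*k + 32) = (k + 6)/(k - 8)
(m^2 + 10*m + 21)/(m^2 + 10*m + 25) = (m^2 + 10*m + 21)/(m^2 + 10*m + 25)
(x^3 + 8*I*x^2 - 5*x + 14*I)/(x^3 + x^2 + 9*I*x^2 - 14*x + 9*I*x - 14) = (x - I)/(x + 1)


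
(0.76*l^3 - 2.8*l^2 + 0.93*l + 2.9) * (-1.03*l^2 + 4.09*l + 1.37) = -0.7828*l^5 + 5.9924*l^4 - 11.3687*l^3 - 3.0193*l^2 + 13.1351*l + 3.973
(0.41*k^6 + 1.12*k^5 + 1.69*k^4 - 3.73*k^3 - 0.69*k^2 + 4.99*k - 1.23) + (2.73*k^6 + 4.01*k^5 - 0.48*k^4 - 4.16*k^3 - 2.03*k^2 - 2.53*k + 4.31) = 3.14*k^6 + 5.13*k^5 + 1.21*k^4 - 7.89*k^3 - 2.72*k^2 + 2.46*k + 3.08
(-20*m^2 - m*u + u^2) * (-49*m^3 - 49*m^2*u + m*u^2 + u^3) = 980*m^5 + 1029*m^4*u - 20*m^3*u^2 - 70*m^2*u^3 + u^5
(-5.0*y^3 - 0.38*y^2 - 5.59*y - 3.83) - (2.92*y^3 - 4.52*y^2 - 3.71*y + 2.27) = -7.92*y^3 + 4.14*y^2 - 1.88*y - 6.1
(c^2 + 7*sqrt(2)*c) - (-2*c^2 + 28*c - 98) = 3*c^2 - 28*c + 7*sqrt(2)*c + 98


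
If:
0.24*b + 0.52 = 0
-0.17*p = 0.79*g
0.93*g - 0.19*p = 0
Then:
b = -2.17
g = 0.00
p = 0.00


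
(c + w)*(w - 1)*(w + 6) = c*w^2 + 5*c*w - 6*c + w^3 + 5*w^2 - 6*w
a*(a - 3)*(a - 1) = a^3 - 4*a^2 + 3*a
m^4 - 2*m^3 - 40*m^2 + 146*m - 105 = (m - 5)*(m - 3)*(m - 1)*(m + 7)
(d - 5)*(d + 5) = d^2 - 25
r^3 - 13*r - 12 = (r - 4)*(r + 1)*(r + 3)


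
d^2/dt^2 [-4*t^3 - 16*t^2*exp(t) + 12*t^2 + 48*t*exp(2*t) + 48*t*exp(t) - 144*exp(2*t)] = -16*t^2*exp(t) + 192*t*exp(2*t) - 16*t*exp(t) - 24*t - 384*exp(2*t) + 64*exp(t) + 24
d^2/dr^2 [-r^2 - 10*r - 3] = -2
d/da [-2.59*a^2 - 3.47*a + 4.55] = -5.18*a - 3.47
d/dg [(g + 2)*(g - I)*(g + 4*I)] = 3*g^2 + g*(4 + 6*I) + 4 + 6*I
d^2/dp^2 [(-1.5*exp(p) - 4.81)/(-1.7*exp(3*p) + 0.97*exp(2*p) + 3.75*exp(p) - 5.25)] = (17.34*exp(6*p) + 117.6876*exp(5*p) - 47.58724*exp(4*p) - 222.718334*exp(3*p) - 288.041625*exp(2*p) + 195.151575*exp(p) + 136.040625)*exp(p)/(4.913*exp(9*p) - 8.4099*exp(8*p) - 27.71391*exp(7*p) + 81.707327*exp(6*p) + 9.19012500000001*exp(5*p) - 226.9152*exp(4*p) + 202.415625*exp(3*p) + 141.2775*exp(2*p) - 310.078125*exp(p) + 144.703125)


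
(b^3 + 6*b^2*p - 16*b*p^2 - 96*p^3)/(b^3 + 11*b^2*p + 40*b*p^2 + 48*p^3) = (b^2 + 2*b*p - 24*p^2)/(b^2 + 7*b*p + 12*p^2)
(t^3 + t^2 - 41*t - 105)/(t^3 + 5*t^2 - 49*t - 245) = (t + 3)/(t + 7)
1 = 1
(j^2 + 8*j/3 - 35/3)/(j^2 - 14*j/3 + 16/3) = (3*j^2 + 8*j - 35)/(3*j^2 - 14*j + 16)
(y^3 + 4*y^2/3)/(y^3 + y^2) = (y + 4/3)/(y + 1)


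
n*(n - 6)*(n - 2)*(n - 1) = n^4 - 9*n^3 + 20*n^2 - 12*n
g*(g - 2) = g^2 - 2*g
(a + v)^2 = a^2 + 2*a*v + v^2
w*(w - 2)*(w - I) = w^3 - 2*w^2 - I*w^2 + 2*I*w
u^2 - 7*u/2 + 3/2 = (u - 3)*(u - 1/2)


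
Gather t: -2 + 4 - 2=0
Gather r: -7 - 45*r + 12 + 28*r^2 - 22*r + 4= 28*r^2 - 67*r + 9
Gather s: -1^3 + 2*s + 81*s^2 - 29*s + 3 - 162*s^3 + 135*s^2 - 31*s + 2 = -162*s^3 + 216*s^2 - 58*s + 4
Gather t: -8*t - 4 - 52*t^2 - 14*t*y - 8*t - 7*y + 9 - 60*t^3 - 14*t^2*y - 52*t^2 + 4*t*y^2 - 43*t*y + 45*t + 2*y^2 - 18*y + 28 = -60*t^3 + t^2*(-14*y - 104) + t*(4*y^2 - 57*y + 29) + 2*y^2 - 25*y + 33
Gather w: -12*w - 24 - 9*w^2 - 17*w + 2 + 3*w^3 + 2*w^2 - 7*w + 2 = 3*w^3 - 7*w^2 - 36*w - 20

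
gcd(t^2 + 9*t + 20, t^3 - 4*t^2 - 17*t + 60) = t + 4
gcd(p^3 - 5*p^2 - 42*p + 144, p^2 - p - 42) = p + 6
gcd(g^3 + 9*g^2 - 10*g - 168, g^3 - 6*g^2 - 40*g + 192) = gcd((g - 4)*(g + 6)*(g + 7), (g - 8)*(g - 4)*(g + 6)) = g^2 + 2*g - 24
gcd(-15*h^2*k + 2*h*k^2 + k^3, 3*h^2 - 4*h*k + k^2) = 3*h - k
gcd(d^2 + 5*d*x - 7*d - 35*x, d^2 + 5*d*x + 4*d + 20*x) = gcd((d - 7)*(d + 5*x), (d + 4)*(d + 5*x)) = d + 5*x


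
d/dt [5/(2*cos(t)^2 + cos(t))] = 5*(sin(t)/cos(t)^2 + 4*tan(t))/(2*cos(t) + 1)^2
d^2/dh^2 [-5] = 0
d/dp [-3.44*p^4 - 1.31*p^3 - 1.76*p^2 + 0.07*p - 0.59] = -13.76*p^3 - 3.93*p^2 - 3.52*p + 0.07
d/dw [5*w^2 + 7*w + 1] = 10*w + 7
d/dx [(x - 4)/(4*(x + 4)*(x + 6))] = (-x^2 + 8*x + 64)/(4*(x^4 + 20*x^3 + 148*x^2 + 480*x + 576))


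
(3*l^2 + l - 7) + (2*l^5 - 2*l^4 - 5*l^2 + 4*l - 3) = 2*l^5 - 2*l^4 - 2*l^2 + 5*l - 10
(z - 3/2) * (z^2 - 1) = z^3 - 3*z^2/2 - z + 3/2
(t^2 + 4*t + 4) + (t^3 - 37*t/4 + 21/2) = t^3 + t^2 - 21*t/4 + 29/2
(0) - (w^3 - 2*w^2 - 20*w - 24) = -w^3 + 2*w^2 + 20*w + 24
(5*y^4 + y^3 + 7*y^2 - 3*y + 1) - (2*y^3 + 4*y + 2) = 5*y^4 - y^3 + 7*y^2 - 7*y - 1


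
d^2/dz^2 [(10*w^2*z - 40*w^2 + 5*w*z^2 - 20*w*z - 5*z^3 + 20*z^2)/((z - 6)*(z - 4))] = 20*(w^2 + 3*w - 18)/(z^3 - 18*z^2 + 108*z - 216)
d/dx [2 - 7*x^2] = -14*x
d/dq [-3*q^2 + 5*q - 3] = 5 - 6*q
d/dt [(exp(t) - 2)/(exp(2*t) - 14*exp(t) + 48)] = (-2*(exp(t) - 7)*(exp(t) - 2) + exp(2*t) - 14*exp(t) + 48)*exp(t)/(exp(2*t) - 14*exp(t) + 48)^2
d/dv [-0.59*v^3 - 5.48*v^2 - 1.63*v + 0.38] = -1.77*v^2 - 10.96*v - 1.63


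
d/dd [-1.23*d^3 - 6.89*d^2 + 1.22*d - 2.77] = -3.69*d^2 - 13.78*d + 1.22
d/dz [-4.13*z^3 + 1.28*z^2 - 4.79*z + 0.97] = -12.39*z^2 + 2.56*z - 4.79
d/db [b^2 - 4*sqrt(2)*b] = 2*b - 4*sqrt(2)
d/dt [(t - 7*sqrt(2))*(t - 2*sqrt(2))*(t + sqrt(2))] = 3*t^2 - 16*sqrt(2)*t + 10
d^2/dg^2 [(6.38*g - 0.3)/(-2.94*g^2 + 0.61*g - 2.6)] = (-(5.88*g - 0.61)*(6.38*g - 0.3)*(11.76*g - 1.22) + (112.5432*g - 9.5476)*(2.94*g^2 - 0.61*g + 2.6))/(2.94*g^2 - 0.61*g + 2.6)^3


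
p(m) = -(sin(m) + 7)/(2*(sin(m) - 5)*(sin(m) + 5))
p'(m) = -cos(m)/(2*(sin(m) - 5)*(sin(m) + 5)) + (sin(m) + 7)*cos(m)/(2*(sin(m) - 5)*(sin(m) + 5)^2) + (sin(m) + 7)*cos(m)/(2*(sin(m) - 5)^2*(sin(m) + 5))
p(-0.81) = 0.13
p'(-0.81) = 0.01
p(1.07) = 0.16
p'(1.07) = 0.02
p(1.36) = 0.17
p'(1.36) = 0.01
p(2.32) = 0.16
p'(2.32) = -0.02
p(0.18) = 0.14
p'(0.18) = 0.02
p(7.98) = 0.17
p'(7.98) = -0.00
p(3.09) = 0.14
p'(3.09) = -0.02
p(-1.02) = 0.13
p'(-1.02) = 0.01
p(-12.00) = 0.15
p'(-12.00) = 0.02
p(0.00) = 0.14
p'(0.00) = 0.02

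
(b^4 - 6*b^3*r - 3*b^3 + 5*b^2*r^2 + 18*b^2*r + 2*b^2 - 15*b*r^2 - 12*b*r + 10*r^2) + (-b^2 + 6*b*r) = b^4 - 6*b^3*r - 3*b^3 + 5*b^2*r^2 + 18*b^2*r + b^2 - 15*b*r^2 - 6*b*r + 10*r^2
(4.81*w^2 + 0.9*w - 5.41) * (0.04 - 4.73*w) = -22.7513*w^3 - 4.0646*w^2 + 25.6253*w - 0.2164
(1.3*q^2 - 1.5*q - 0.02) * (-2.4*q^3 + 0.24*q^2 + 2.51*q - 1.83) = -3.12*q^5 + 3.912*q^4 + 2.951*q^3 - 6.1488*q^2 + 2.6948*q + 0.0366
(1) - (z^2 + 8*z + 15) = -z^2 - 8*z - 14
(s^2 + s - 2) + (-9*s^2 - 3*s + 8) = -8*s^2 - 2*s + 6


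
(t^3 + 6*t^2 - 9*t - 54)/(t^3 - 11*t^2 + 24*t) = (t^2 + 9*t + 18)/(t*(t - 8))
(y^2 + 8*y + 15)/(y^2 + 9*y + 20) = (y + 3)/(y + 4)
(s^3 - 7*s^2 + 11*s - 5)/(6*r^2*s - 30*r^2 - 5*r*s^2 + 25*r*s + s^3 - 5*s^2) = (s^2 - 2*s + 1)/(6*r^2 - 5*r*s + s^2)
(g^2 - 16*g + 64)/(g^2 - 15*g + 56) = (g - 8)/(g - 7)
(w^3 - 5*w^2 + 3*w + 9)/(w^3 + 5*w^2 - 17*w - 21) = (w - 3)/(w + 7)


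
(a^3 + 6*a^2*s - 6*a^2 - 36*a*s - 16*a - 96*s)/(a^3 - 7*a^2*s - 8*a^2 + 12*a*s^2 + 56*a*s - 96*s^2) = (a^2 + 6*a*s + 2*a + 12*s)/(a^2 - 7*a*s + 12*s^2)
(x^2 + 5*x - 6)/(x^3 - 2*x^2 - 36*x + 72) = (x - 1)/(x^2 - 8*x + 12)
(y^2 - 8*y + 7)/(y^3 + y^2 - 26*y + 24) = (y - 7)/(y^2 + 2*y - 24)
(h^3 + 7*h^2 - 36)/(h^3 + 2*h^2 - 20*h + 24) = (h + 3)/(h - 2)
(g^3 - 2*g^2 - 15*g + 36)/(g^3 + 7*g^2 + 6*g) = (g^3 - 2*g^2 - 15*g + 36)/(g*(g^2 + 7*g + 6))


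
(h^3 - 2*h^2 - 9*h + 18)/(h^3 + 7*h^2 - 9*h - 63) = (h - 2)/(h + 7)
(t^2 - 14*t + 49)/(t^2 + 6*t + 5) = (t^2 - 14*t + 49)/(t^2 + 6*t + 5)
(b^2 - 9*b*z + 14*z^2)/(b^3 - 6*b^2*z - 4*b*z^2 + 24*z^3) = (-b + 7*z)/(-b^2 + 4*b*z + 12*z^2)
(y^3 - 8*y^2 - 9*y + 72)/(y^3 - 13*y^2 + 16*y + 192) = (y - 3)/(y - 8)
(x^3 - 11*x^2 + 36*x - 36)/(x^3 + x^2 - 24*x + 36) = (x - 6)/(x + 6)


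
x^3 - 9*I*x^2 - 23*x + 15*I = (x - 5*I)*(x - 3*I)*(x - I)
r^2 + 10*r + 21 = (r + 3)*(r + 7)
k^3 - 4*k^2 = k^2*(k - 4)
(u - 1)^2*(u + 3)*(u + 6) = u^4 + 7*u^3 + u^2 - 27*u + 18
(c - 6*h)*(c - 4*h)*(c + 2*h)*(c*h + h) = c^4*h - 8*c^3*h^2 + c^3*h + 4*c^2*h^3 - 8*c^2*h^2 + 48*c*h^4 + 4*c*h^3 + 48*h^4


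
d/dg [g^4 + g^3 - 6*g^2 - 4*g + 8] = 4*g^3 + 3*g^2 - 12*g - 4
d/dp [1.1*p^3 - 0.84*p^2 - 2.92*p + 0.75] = 3.3*p^2 - 1.68*p - 2.92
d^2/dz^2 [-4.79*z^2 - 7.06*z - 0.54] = -9.58000000000000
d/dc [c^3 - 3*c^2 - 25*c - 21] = 3*c^2 - 6*c - 25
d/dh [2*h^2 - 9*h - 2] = 4*h - 9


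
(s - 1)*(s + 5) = s^2 + 4*s - 5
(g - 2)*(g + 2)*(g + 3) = g^3 + 3*g^2 - 4*g - 12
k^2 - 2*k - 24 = (k - 6)*(k + 4)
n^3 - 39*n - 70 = (n - 7)*(n + 2)*(n + 5)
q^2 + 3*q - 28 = (q - 4)*(q + 7)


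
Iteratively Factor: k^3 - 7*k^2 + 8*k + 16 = (k - 4)*(k^2 - 3*k - 4) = (k - 4)*(k + 1)*(k - 4)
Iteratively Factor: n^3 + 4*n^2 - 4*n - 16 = (n - 2)*(n^2 + 6*n + 8) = (n - 2)*(n + 2)*(n + 4)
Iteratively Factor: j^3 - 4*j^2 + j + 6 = (j - 2)*(j^2 - 2*j - 3) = (j - 2)*(j + 1)*(j - 3)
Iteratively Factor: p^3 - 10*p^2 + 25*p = (p - 5)*(p^2 - 5*p) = p*(p - 5)*(p - 5)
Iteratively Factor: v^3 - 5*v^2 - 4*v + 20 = (v + 2)*(v^2 - 7*v + 10) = (v - 5)*(v + 2)*(v - 2)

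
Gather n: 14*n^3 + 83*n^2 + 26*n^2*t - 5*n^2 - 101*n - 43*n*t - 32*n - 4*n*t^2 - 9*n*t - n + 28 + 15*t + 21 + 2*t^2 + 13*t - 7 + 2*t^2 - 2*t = 14*n^3 + n^2*(26*t + 78) + n*(-4*t^2 - 52*t - 134) + 4*t^2 + 26*t + 42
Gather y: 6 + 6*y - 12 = 6*y - 6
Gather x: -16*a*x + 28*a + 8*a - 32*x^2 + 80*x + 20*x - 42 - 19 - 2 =36*a - 32*x^2 + x*(100 - 16*a) - 63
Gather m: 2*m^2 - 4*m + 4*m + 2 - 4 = 2*m^2 - 2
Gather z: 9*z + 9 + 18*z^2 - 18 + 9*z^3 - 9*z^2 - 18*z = 9*z^3 + 9*z^2 - 9*z - 9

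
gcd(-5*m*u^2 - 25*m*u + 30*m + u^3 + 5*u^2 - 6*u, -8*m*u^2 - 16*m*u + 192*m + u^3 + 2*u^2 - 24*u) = u + 6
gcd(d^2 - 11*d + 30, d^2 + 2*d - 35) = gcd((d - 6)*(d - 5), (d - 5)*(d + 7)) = d - 5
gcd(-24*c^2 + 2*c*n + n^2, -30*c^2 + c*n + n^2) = 6*c + n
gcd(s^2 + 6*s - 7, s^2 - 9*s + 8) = s - 1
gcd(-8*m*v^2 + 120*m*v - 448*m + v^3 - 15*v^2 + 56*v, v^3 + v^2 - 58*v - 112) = v - 8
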